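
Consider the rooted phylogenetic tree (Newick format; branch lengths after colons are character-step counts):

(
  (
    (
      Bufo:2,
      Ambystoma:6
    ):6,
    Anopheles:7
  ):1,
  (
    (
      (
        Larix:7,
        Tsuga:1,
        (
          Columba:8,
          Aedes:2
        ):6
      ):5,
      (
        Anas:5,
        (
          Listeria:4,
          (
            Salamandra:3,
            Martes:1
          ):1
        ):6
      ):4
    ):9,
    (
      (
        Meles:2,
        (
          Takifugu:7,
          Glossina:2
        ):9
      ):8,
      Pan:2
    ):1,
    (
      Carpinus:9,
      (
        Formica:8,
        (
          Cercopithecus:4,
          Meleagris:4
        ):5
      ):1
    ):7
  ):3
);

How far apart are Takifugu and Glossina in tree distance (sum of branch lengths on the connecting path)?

9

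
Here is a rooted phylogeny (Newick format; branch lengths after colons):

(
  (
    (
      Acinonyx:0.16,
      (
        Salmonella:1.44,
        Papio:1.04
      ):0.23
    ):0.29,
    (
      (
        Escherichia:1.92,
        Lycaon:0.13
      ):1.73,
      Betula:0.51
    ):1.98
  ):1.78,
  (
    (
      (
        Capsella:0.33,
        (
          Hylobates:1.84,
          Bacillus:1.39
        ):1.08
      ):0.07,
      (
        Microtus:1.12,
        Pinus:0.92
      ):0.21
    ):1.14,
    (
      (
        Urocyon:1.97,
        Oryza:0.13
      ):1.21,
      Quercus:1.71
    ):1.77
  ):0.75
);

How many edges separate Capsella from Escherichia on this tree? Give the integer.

The MRCA of Capsella and Escherichia is the root of the tree.
From Capsella up to that node: 4 branches. From Escherichia up to the same node: 4 branches. Total: 4 + 4 = 8.

8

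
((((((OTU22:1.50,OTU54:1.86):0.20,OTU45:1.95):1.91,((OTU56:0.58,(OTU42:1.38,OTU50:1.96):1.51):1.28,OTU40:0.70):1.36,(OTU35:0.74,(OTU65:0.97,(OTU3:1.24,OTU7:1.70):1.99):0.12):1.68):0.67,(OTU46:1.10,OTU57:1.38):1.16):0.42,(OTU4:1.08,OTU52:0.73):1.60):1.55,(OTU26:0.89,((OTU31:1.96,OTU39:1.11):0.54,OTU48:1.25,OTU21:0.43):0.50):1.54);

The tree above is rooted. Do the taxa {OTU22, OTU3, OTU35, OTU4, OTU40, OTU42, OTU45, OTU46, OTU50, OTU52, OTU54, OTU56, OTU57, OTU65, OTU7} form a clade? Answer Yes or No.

The most recent common ancestor of these taxa subtends (((((OTU22,OTU54),OTU45),((OTU56,(OTU42,OTU50)),OTU40),(OTU35,(OTU65,(OTU3,OTU7)))),(OTU46,OTU57)),(OTU4,OTU52)).
That clade has exactly 15 tips — every listed taxon and nothing else — so the group is monophyletic.

Yes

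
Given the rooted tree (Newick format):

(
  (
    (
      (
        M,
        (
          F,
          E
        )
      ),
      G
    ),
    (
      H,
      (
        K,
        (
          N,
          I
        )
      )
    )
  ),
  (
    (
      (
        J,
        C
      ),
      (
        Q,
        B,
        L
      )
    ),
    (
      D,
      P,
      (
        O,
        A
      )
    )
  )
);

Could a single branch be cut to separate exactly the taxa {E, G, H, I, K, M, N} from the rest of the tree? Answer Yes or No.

The MRCA of the listed taxa subtends (((M,(F,E)),G),(H,(K,(N,I)))).
That clade also contains F, which is not in the proposed group, so the group is not monophyletic.

No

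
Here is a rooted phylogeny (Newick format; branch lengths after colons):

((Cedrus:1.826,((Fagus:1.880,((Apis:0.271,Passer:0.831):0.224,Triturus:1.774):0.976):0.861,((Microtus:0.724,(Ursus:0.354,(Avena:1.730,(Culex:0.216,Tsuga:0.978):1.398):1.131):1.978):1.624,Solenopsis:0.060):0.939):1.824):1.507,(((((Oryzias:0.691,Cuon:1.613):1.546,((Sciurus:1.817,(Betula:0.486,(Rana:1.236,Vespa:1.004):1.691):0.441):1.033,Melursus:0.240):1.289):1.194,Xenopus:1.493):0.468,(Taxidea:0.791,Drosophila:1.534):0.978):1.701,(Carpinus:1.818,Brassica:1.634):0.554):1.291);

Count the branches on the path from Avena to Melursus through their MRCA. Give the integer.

The MRCA of Avena and Melursus is the root of the tree.
From Avena up to that node: 7 branches. From Melursus up to the same node: 6 branches. Total: 7 + 6 = 13.

13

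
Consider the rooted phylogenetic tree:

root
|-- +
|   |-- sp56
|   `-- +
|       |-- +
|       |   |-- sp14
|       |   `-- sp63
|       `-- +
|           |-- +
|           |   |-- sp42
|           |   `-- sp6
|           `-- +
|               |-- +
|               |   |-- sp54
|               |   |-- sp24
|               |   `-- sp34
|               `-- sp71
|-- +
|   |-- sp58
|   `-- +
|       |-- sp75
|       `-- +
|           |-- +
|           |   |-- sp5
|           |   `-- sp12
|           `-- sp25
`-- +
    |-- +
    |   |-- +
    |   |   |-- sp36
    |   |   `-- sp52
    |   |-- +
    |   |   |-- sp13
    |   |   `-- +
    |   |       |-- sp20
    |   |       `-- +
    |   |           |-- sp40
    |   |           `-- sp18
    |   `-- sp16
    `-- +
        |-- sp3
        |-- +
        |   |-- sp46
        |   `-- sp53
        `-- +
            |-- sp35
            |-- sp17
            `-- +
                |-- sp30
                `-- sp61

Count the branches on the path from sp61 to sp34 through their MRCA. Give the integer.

The MRCA of sp61 and sp34 is the root of the tree.
From sp61 up to that node: 5 branches. From sp34 up to the same node: 6 branches. Total: 5 + 6 = 11.

11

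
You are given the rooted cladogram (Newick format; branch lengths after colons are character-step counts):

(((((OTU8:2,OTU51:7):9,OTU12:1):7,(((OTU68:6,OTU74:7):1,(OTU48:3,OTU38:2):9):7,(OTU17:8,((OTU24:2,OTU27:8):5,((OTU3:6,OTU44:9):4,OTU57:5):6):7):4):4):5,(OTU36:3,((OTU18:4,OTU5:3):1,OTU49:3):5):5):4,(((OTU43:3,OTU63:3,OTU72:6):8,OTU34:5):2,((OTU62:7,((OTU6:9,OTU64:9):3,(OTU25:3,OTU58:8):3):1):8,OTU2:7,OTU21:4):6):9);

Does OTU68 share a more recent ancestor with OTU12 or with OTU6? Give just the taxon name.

OTU12

The MRCA of OTU68 and OTU12 subtends (((OTU8,OTU51),OTU12),(((OTU68,OTU74),(OTU48,OTU38)),(OTU17,((OTU24,OTU27),((OTU3,OTU44),OTU57))))) (13 taxa).
The MRCA of OTU68 and OTU6 is the root, subtending the entire tree (28 taxa).
The first is nested inside the second, so OTU68 shares a more recent common ancestor with OTU12.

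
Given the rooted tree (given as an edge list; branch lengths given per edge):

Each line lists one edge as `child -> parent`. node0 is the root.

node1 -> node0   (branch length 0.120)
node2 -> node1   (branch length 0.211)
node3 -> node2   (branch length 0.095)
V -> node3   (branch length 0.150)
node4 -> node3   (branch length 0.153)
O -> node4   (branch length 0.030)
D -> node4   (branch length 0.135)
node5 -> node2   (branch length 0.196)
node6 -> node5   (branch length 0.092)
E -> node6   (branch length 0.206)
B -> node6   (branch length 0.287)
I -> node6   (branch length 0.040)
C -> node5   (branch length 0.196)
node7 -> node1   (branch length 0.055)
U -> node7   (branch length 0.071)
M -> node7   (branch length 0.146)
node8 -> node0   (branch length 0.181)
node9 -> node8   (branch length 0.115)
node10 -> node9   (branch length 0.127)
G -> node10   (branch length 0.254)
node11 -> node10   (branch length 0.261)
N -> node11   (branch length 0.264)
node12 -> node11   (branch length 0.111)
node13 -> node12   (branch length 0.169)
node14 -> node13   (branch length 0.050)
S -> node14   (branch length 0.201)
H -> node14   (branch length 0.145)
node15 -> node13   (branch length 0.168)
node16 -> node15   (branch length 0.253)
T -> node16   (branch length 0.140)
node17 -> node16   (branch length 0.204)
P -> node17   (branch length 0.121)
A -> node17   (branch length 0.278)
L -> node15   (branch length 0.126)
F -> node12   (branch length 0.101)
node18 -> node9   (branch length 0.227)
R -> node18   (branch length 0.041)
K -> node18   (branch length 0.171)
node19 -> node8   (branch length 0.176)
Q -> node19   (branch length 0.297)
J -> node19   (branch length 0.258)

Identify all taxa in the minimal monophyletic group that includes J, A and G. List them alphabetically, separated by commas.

Tracing J: it sits inside (Q,J).
Tracing A: it sits inside (P,A).
Tracing G: it sits inside (G,(N,(((S,H),((T,(P,A)),L)),F))).
The smallest clade enclosing all 3 is (((G,(N,(((S,H),((T,(P,A)),L)),F))),(R,K)),(Q,J)); the answer is its 13 terminal taxa in alphabetical order.

A, F, G, H, J, K, L, N, P, Q, R, S, T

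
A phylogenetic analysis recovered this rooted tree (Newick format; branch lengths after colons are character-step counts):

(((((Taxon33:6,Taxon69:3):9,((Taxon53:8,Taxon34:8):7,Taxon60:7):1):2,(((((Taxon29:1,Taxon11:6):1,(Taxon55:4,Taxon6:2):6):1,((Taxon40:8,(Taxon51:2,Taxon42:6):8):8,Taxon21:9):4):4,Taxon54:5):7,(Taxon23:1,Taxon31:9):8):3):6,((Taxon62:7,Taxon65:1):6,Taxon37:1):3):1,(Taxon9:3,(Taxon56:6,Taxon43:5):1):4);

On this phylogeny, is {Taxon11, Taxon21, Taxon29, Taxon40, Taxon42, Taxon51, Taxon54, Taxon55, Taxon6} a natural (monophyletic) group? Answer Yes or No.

The most recent common ancestor of these taxa subtends ((((Taxon29,Taxon11),(Taxon55,Taxon6)),((Taxon40,(Taxon51,Taxon42)),Taxon21)),Taxon54).
That clade has exactly 9 tips — every listed taxon and nothing else — so the group is monophyletic.

Yes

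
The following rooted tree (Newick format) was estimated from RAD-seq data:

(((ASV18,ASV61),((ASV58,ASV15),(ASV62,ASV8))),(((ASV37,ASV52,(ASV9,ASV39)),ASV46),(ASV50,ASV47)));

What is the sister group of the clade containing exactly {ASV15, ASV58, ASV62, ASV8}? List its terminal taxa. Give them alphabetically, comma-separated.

The clade containing exactly {ASV15, ASV58, ASV62, ASV8} attaches to the tree at the node subtending ((ASV18,ASV61),((ASV58,ASV15),(ASV62,ASV8))).
The other lineage descending from that same node — the sister group — is (ASV18,ASV61); its 2 tips in alphabetical order are the answer.

ASV18, ASV61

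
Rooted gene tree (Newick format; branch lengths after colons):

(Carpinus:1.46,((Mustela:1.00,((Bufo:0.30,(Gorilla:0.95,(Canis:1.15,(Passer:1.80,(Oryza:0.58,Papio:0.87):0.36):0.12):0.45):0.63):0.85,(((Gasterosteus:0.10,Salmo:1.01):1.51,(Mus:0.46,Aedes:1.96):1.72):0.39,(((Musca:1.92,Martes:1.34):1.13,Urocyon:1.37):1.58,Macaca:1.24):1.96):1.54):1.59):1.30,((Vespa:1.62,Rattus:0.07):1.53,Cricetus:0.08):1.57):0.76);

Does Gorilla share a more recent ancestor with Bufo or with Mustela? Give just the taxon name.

Bufo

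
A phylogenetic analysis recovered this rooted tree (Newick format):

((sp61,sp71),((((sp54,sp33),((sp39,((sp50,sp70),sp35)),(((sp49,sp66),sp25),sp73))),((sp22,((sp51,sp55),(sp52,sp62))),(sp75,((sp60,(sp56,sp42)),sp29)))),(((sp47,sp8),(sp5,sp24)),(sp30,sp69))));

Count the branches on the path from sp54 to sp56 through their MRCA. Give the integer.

The MRCA of sp54 and sp56 is the node subtending (((sp54,sp33),((sp39,((sp50,sp70),sp35)),(((sp49,sp66),sp25),sp73))),((sp22,((sp51,sp55),(sp52,sp62))),(sp75,((sp60,(sp56,sp42)),sp29)))).
From sp54 up to that node: 3 branches. From sp56 up to the same node: 6 branches. Total: 3 + 6 = 9.

9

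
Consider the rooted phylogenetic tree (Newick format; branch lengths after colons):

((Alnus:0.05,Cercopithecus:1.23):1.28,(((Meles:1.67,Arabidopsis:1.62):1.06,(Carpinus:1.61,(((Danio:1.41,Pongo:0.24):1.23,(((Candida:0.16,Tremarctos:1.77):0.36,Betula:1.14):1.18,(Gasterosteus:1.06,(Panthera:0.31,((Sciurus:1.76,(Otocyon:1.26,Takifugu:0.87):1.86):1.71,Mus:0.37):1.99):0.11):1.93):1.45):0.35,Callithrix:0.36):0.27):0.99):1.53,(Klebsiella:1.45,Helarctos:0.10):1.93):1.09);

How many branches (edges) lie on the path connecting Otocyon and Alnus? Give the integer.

The MRCA of Otocyon and Alnus is the root of the tree.
From Otocyon up to that node: 12 branches. From Alnus up to the same node: 2 branches. Total: 12 + 2 = 14.

14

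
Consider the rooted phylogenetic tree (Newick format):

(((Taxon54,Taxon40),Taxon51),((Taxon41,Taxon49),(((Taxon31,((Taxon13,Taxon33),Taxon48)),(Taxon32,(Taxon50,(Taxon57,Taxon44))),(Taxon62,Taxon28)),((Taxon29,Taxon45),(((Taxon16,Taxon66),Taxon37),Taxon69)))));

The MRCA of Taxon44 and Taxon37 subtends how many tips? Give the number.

16

The MRCA of Taxon44 and Taxon37 is the node subtending (((Taxon31,((Taxon13,Taxon33),Taxon48)),(Taxon32,(Taxon50,(Taxon57,Taxon44))),(Taxon62,Taxon28)),((Taxon29,Taxon45),(((Taxon16,Taxon66),Taxon37),Taxon69))).
That clade contains 16 terminal taxa: Taxon13, Taxon16, Taxon28, Taxon29, Taxon31, Taxon32, Taxon33, Taxon37, Taxon44, Taxon45, Taxon48, Taxon50, Taxon57, Taxon62, Taxon66, Taxon69.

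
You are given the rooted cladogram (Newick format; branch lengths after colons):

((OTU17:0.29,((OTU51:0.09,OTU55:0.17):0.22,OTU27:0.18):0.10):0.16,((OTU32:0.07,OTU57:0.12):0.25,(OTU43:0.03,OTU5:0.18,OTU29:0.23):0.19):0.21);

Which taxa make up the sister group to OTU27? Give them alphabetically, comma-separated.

OTU51, OTU55

OTU27 attaches to the tree at the node subtending ((OTU51,OTU55),OTU27).
The other lineage descending from that same node — the sister group — is (OTU51,OTU55); its 2 tips in alphabetical order are the answer.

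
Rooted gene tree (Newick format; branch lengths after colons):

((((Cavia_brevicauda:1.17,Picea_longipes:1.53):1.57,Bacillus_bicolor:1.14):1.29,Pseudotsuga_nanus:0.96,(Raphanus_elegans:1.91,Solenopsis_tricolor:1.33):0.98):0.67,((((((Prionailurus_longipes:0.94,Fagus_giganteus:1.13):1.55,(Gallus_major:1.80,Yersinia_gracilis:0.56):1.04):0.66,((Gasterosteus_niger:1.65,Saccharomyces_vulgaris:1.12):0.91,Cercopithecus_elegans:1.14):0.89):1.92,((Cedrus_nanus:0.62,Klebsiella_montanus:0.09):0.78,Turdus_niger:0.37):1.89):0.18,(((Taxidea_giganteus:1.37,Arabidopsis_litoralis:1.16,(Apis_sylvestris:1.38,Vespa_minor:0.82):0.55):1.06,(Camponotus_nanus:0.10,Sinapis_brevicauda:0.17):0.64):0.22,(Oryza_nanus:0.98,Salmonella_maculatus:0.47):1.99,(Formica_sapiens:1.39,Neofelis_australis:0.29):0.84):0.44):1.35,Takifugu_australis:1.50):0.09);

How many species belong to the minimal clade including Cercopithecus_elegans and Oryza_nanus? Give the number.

20

The MRCA of Cercopithecus_elegans and Oryza_nanus is the node subtending (((((Prionailurus_longipes,Fagus_giganteus),(Gallus_major,Yersinia_gracilis)),((Gasterosteus_niger,Saccharomyces_vulgaris),Cercopithecus_elegans)),((Cedrus_nanus,Klebsiella_montanus),Turdus_niger)),(((Taxidea_giganteus,Arabidopsis_litoralis,(Apis_sylvestris,Vespa_minor)),(Camponotus_nanus,Sinapis_brevicauda)),(Oryza_nanus,Salmonella_maculatus),(Formica_sapiens,Neofelis_australis))).
That clade contains 20 terminal taxa: Apis_sylvestris, Arabidopsis_litoralis, Camponotus_nanus, Cedrus_nanus, Cercopithecus_elegans, Fagus_giganteus, Formica_sapiens, Gallus_major, Gasterosteus_niger, Klebsiella_montanus, Neofelis_australis, Oryza_nanus, Prionailurus_longipes, Saccharomyces_vulgaris, Salmonella_maculatus, Sinapis_brevicauda, Taxidea_giganteus, Turdus_niger, Vespa_minor, Yersinia_gracilis.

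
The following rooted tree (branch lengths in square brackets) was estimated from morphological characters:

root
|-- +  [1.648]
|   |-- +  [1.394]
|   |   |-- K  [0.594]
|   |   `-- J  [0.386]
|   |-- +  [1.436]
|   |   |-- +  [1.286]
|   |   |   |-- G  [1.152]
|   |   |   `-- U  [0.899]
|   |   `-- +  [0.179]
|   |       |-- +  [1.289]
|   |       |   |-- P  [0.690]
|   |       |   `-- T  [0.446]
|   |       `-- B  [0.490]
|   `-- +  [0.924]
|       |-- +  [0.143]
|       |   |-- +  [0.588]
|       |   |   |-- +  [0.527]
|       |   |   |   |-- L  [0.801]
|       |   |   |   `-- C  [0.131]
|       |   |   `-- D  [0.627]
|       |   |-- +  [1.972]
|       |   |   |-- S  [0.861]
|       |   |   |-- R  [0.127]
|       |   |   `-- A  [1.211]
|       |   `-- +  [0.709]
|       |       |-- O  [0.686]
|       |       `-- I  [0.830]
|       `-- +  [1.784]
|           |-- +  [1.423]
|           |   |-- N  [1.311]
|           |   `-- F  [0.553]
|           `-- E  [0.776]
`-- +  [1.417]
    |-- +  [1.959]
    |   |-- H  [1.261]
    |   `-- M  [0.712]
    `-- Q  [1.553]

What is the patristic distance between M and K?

The path runs M → … → MRCA → … → K; the MRCA is the root of the tree.
Branch lengths along that path: 0.712 + 1.959 + 1.417 + 1.648 + 1.394 + 0.594 = 7.724.

7.724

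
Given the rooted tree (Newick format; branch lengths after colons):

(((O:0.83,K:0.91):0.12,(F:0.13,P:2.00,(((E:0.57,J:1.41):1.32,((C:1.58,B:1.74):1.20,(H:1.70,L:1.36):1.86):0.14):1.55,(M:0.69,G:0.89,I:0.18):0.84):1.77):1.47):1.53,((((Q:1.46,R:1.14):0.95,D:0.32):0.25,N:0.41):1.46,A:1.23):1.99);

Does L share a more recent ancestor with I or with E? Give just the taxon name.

The MRCA of L and E subtends ((E,J),((C,B),(H,L))) (6 taxa).
The MRCA of L and I subtends (((E,J),((C,B),(H,L))),(M,G,I)) (9 taxa).
The first is nested inside the second, so L shares a more recent common ancestor with E.

E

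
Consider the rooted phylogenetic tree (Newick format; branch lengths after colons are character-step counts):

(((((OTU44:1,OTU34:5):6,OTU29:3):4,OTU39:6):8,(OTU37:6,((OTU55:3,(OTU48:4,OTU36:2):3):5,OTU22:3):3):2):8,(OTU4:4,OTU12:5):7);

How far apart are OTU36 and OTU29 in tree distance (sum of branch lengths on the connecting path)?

30

The path runs OTU36 → … → MRCA → … → OTU29; the MRCA is the node subtending ((((OTU44,OTU34),OTU29),OTU39),(OTU37,((OTU55,(OTU48,OTU36)),OTU22))).
Branch lengths along that path: 2 + 3 + 5 + 3 + 2 + 8 + 4 + 3 = 30.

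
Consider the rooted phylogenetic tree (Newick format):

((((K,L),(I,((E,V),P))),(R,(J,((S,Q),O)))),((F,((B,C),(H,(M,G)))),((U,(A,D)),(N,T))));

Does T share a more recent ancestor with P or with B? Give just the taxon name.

B

The MRCA of T and B subtends ((F,((B,C),(H,(M,G)))),((U,(A,D)),(N,T))) (11 taxa).
The MRCA of T and P is the root, subtending the entire tree (22 taxa).
The first is nested inside the second, so T shares a more recent common ancestor with B.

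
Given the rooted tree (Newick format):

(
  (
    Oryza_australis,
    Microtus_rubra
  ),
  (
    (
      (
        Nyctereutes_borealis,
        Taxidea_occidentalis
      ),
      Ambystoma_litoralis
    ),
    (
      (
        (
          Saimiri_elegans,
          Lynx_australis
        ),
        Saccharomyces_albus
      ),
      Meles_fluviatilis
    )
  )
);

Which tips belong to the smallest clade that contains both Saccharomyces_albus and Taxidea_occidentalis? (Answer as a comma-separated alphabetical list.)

Tracing Saccharomyces_albus: it sits inside ((Saimiri_elegans,Lynx_australis),Saccharomyces_albus).
Tracing Taxidea_occidentalis: it sits inside (Nyctereutes_borealis,Taxidea_occidentalis).
The smallest clade enclosing both is (((Nyctereutes_borealis,Taxidea_occidentalis),Ambystoma_litoralis),(((Saimiri_elegans,Lynx_australis),Saccharomyces_albus),Meles_fluviatilis)); the answer is its 7 terminal taxa in alphabetical order.

Ambystoma_litoralis, Lynx_australis, Meles_fluviatilis, Nyctereutes_borealis, Saccharomyces_albus, Saimiri_elegans, Taxidea_occidentalis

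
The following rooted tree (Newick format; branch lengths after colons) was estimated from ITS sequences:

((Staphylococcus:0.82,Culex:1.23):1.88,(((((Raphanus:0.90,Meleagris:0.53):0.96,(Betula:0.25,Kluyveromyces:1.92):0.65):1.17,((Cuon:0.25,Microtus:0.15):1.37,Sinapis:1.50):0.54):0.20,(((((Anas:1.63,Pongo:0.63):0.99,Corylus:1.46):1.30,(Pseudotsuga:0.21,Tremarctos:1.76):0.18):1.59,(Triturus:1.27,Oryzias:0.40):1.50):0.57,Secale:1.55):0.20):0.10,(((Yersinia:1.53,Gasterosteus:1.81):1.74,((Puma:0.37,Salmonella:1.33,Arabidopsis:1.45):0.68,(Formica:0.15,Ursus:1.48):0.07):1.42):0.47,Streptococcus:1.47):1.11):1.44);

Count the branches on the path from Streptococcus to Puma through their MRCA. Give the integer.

5

The MRCA of Streptococcus and Puma is the node subtending (((Yersinia,Gasterosteus),((Puma,Salmonella,Arabidopsis),(Formica,Ursus))),Streptococcus).
From Streptococcus up to that node: 1 branch. From Puma up to the same node: 4 branches. Total: 1 + 4 = 5.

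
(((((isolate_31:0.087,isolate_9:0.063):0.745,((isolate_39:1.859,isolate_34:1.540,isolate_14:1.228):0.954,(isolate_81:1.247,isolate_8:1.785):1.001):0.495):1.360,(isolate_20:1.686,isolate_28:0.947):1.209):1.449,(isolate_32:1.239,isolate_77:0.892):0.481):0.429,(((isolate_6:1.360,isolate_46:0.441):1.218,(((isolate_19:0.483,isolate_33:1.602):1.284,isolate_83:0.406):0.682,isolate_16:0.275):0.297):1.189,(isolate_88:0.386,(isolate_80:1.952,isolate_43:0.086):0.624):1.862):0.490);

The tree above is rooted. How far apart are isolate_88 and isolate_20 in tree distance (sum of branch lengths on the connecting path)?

7.511

The path runs isolate_88 → … → MRCA → … → isolate_20; the MRCA is the root of the tree.
Branch lengths along that path: 0.386 + 1.862 + 0.490 + 0.429 + 1.449 + 1.209 + 1.686 = 7.511.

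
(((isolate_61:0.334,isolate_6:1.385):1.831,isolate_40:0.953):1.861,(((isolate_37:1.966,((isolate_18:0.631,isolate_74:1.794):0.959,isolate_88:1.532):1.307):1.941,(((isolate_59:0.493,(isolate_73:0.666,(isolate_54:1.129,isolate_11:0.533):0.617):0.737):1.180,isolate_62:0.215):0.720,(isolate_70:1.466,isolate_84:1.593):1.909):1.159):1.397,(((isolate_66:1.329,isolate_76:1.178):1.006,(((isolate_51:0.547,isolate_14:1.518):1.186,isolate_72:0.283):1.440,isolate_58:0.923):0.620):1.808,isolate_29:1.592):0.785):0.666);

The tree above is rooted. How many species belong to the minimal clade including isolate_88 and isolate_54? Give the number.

11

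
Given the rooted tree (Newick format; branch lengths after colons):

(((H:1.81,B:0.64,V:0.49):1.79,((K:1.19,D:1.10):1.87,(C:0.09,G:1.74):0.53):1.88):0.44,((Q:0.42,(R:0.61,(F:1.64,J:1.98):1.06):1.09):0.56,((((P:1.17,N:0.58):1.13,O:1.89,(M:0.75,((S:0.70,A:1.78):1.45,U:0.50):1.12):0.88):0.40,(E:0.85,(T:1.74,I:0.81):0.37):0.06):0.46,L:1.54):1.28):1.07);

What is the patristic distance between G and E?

The path runs G → … → MRCA → … → E; the MRCA is the root of the tree.
Branch lengths along that path: 1.74 + 0.53 + 1.88 + 0.44 + 1.07 + 1.28 + 0.46 + 0.06 + 0.85 = 8.31.

8.31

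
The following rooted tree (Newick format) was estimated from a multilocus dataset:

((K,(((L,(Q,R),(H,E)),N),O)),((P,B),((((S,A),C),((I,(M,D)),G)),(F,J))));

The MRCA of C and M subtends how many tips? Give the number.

7

The MRCA of C and M is the node subtending (((S,A),C),((I,(M,D)),G)).
That clade contains 7 terminal taxa: A, C, D, G, I, M, S.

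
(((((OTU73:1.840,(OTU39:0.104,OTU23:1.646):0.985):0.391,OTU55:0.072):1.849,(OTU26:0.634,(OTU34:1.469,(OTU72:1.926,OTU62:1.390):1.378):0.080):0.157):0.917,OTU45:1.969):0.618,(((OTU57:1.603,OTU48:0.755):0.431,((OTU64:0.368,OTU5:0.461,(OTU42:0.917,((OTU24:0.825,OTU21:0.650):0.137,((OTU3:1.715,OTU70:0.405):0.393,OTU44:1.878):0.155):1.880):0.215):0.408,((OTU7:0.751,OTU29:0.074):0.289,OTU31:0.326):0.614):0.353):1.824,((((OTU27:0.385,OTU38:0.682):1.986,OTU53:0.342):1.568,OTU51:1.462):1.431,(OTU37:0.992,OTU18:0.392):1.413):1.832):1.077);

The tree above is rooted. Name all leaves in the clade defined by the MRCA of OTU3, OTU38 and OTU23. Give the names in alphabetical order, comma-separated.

Tracing OTU3: it sits inside (OTU3,OTU70).
Tracing OTU38: it sits inside (OTU27,OTU38).
Tracing OTU23: it sits inside (OTU39,OTU23).
The smallest clade enclosing all 3 is the whole tree (their MRCA is the root), so the answer is all 28 tips in alphabetical order.

OTU18, OTU21, OTU23, OTU24, OTU26, OTU27, OTU29, OTU3, OTU31, OTU34, OTU37, OTU38, OTU39, OTU42, OTU44, OTU45, OTU48, OTU5, OTU51, OTU53, OTU55, OTU57, OTU62, OTU64, OTU7, OTU70, OTU72, OTU73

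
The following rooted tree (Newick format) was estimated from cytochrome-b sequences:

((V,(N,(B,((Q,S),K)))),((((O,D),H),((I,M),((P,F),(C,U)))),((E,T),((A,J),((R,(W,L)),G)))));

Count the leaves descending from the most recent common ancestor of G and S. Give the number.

23

The MRCA of G and S is the root, so the clade is the entire tree.
That clade contains 23 terminal taxa: A, B, C, D, E, F, G, H, I, J, K, L, M, N, O, P, Q, R, S, T, U, V, W.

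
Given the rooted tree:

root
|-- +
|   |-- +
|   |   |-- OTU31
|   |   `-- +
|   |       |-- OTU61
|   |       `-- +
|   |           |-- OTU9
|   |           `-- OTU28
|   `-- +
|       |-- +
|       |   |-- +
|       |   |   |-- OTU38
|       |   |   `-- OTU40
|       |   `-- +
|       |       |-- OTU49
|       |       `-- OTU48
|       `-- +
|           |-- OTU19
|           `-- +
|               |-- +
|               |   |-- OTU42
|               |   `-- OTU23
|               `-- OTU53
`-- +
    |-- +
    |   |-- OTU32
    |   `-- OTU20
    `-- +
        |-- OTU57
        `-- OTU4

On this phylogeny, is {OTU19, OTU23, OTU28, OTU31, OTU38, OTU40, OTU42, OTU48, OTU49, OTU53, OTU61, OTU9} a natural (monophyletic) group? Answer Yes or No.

Yes

The most recent common ancestor of these taxa subtends ((OTU31,(OTU61,(OTU9,OTU28))),(((OTU38,OTU40),(OTU49,OTU48)),(OTU19,((OTU42,OTU23),OTU53)))).
That clade has exactly 12 tips — every listed taxon and nothing else — so the group is monophyletic.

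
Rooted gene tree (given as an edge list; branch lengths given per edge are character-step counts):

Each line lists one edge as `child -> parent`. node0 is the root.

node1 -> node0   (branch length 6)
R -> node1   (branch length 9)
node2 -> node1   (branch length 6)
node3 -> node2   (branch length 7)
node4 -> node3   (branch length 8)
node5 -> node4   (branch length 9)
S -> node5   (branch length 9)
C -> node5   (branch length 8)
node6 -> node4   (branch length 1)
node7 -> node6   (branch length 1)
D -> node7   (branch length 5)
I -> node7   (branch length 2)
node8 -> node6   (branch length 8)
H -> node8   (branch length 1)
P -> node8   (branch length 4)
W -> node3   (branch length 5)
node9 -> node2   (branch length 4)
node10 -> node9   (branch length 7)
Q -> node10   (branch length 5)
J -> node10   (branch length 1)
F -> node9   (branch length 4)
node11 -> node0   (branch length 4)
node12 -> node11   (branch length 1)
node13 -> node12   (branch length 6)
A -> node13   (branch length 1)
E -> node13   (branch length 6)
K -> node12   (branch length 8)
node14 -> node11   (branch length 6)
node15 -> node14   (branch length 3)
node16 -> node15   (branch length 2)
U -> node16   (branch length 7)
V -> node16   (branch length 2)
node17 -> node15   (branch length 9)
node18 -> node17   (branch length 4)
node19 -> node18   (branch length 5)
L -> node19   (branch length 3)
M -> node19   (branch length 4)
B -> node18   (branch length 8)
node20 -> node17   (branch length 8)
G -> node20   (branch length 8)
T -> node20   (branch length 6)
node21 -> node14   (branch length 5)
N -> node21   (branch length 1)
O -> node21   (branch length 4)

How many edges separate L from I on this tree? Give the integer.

14

The MRCA of L and I is the root of the tree.
From L up to that node: 7 branches. From I up to the same node: 7 branches. Total: 7 + 7 = 14.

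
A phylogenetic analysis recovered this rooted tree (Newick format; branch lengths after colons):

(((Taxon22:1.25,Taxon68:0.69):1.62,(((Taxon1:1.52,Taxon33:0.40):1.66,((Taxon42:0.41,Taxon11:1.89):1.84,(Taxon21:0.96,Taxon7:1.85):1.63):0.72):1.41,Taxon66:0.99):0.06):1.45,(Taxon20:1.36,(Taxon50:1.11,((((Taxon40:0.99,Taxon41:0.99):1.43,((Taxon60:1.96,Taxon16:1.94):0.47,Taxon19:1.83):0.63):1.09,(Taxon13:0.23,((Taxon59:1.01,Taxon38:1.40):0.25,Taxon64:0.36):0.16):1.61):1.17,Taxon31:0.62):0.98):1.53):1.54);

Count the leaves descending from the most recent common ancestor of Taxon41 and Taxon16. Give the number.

The MRCA of Taxon41 and Taxon16 is the node subtending ((Taxon40,Taxon41),((Taxon60,Taxon16),Taxon19)).
That clade contains 5 terminal taxa: Taxon16, Taxon19, Taxon40, Taxon41, Taxon60.

5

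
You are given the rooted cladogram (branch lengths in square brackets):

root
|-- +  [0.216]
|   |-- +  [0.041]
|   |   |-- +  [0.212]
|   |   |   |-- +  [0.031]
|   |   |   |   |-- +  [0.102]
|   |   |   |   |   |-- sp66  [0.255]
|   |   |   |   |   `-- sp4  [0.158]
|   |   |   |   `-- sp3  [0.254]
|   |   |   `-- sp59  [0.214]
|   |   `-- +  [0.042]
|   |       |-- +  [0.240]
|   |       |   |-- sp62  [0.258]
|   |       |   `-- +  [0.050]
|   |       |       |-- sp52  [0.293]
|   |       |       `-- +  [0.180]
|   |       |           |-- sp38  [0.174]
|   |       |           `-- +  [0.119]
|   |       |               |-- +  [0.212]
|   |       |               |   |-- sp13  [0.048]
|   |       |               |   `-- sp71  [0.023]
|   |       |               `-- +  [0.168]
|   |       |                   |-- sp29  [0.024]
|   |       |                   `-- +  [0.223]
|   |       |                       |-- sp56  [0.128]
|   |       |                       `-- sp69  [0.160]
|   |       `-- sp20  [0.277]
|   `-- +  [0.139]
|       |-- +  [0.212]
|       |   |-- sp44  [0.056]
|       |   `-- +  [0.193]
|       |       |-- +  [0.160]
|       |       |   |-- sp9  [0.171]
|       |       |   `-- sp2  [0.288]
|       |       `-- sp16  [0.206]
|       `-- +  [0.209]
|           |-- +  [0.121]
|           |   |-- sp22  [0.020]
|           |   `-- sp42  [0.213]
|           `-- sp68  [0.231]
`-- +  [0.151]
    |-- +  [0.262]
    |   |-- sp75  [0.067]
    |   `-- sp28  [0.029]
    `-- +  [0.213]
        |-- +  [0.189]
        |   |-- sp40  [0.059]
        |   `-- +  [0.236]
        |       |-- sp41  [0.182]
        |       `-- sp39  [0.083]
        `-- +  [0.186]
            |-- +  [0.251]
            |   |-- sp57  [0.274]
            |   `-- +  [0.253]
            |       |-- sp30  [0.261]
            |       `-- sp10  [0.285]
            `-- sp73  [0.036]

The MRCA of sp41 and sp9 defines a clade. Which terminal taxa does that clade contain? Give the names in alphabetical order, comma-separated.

Tracing sp41: it sits inside (sp41,sp39).
Tracing sp9: it sits inside (sp9,sp2).
The smallest clade enclosing both is the whole tree (their MRCA is the root), so the answer is all 29 tips in alphabetical order.

sp10, sp13, sp16, sp2, sp20, sp22, sp28, sp29, sp3, sp30, sp38, sp39, sp4, sp40, sp41, sp42, sp44, sp52, sp56, sp57, sp59, sp62, sp66, sp68, sp69, sp71, sp73, sp75, sp9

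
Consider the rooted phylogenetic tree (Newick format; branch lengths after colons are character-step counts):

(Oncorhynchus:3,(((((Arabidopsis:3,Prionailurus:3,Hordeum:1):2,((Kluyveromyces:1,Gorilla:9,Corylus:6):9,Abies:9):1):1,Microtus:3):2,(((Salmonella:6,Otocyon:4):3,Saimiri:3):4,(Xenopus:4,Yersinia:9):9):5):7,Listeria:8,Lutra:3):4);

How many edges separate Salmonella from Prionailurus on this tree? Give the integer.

The MRCA of Salmonella and Prionailurus is the node subtending ((((Arabidopsis,Prionailurus,Hordeum),((Kluyveromyces,Gorilla,Corylus),Abies)),Microtus),(((Salmonella,Otocyon),Saimiri),(Xenopus,Yersinia))).
From Salmonella up to that node: 4 branches. From Prionailurus up to the same node: 4 branches. Total: 4 + 4 = 8.

8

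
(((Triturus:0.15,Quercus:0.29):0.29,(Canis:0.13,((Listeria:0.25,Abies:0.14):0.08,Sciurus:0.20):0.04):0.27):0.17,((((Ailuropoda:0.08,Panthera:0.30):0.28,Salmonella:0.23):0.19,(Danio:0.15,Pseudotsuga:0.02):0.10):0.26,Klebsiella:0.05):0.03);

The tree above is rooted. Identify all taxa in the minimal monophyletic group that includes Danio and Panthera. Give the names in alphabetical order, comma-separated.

Tracing Danio: it sits inside (Danio,Pseudotsuga).
Tracing Panthera: it sits inside (Ailuropoda,Panthera).
The smallest clade enclosing both is (((Ailuropoda,Panthera),Salmonella),(Danio,Pseudotsuga)); the answer is its 5 terminal taxa in alphabetical order.

Ailuropoda, Danio, Panthera, Pseudotsuga, Salmonella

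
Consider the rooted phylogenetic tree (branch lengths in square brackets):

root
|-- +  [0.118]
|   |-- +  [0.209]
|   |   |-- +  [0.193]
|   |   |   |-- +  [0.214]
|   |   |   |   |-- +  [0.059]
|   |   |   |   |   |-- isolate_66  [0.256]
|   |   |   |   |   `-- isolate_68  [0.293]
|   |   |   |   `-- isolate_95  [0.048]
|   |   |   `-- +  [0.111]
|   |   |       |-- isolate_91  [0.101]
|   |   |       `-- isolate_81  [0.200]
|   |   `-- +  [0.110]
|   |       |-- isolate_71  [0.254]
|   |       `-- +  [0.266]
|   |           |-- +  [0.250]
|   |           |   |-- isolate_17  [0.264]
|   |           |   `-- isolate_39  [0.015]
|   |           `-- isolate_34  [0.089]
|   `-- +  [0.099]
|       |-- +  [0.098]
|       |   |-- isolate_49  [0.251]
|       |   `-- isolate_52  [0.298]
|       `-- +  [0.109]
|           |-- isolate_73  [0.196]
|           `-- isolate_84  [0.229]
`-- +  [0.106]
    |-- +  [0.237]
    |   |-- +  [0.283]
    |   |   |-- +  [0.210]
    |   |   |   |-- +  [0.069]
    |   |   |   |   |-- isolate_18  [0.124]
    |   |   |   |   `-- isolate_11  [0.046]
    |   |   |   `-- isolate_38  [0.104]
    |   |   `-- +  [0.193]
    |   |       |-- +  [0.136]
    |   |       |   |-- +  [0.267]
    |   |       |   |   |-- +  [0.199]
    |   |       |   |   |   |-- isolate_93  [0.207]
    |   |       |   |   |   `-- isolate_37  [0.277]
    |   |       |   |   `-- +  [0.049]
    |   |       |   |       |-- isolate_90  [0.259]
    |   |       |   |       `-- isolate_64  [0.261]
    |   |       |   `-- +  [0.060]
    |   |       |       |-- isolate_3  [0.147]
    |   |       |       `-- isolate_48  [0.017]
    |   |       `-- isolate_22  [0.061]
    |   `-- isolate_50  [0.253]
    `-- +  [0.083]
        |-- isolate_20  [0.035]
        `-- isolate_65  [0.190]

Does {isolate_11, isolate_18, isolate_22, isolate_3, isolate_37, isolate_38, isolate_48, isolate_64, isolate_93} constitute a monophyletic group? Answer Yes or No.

The MRCA of the listed taxa subtends (((isolate_18,isolate_11),isolate_38),((((isolate_93,isolate_37),(isolate_90,isolate_64)),(isolate_3,isolate_48)),isolate_22)).
That clade also contains isolate_90, which is not in the proposed group, so the group is not monophyletic.

No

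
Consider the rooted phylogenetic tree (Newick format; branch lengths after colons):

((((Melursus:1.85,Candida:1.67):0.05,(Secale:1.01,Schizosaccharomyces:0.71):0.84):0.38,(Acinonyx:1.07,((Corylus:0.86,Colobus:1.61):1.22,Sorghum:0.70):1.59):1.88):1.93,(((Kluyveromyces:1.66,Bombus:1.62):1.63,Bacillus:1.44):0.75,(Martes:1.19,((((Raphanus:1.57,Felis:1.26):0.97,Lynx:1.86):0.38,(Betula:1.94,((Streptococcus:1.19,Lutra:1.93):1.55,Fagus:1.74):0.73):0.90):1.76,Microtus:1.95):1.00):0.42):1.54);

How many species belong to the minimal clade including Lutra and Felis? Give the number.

7

The MRCA of Lutra and Felis is the node subtending (((Raphanus,Felis),Lynx),(Betula,((Streptococcus,Lutra),Fagus))).
That clade contains 7 terminal taxa: Betula, Fagus, Felis, Lutra, Lynx, Raphanus, Streptococcus.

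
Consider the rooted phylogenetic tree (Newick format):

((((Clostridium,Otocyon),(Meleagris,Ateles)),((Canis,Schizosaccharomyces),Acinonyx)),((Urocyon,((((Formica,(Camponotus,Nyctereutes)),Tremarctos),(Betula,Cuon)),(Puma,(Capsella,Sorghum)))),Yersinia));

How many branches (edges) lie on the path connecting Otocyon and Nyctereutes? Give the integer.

The MRCA of Otocyon and Nyctereutes is the root of the tree.
From Otocyon up to that node: 4 branches. From Nyctereutes up to the same node: 8 branches. Total: 4 + 8 = 12.

12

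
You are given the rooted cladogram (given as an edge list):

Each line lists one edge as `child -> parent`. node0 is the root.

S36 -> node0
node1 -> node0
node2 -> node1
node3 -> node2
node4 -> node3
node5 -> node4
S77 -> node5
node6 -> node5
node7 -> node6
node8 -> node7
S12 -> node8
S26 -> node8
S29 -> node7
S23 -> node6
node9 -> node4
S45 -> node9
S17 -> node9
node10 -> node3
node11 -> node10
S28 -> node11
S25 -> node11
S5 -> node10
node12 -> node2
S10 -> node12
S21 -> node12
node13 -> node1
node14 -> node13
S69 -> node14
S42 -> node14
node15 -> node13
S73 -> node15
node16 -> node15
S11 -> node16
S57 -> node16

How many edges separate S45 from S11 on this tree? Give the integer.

The MRCA of S45 and S11 is the node subtending (((((S77,(((S12,S26),S29),S23)),(S45,S17)),((S28,S25),S5)),(S10,S21)),((S69,S42),(S73,(S11,S57)))).
From S45 up to that node: 5 branches. From S11 up to the same node: 4 branches. Total: 5 + 4 = 9.

9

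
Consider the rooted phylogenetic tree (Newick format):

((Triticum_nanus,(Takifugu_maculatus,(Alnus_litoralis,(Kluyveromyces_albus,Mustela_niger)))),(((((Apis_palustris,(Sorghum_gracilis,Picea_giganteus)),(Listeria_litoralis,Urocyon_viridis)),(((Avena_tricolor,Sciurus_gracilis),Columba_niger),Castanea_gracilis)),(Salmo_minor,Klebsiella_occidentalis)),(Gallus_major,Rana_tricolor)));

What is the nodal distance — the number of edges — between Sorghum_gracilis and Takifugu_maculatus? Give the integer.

10

The MRCA of Sorghum_gracilis and Takifugu_maculatus is the root of the tree.
From Sorghum_gracilis up to that node: 7 branches. From Takifugu_maculatus up to the same node: 3 branches. Total: 7 + 3 = 10.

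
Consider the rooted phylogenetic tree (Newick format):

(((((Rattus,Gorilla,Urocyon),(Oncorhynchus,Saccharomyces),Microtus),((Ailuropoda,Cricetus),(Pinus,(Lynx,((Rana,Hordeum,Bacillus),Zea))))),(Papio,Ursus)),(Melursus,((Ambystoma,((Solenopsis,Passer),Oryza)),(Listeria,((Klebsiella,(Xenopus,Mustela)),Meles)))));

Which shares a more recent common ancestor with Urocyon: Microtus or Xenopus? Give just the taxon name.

The MRCA of Urocyon and Microtus subtends ((Rattus,Gorilla,Urocyon),(Oncorhynchus,Saccharomyces),Microtus) (6 taxa).
The MRCA of Urocyon and Xenopus is the root, subtending the entire tree (26 taxa).
The first is nested inside the second, so Urocyon shares a more recent common ancestor with Microtus.

Microtus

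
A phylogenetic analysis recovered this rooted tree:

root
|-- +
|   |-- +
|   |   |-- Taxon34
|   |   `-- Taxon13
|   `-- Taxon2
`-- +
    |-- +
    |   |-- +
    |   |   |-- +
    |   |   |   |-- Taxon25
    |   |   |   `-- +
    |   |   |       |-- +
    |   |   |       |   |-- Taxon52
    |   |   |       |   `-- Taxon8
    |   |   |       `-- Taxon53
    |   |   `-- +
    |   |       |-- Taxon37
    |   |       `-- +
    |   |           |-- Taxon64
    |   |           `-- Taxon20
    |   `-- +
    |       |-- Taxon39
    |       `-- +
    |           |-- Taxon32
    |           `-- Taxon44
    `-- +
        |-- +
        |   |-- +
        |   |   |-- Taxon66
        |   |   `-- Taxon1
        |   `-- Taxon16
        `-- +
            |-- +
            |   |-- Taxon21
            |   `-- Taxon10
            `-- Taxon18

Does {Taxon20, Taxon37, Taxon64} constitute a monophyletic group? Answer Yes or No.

Yes

The most recent common ancestor of these taxa subtends (Taxon37,(Taxon64,Taxon20)).
That clade has exactly 3 tips — every listed taxon and nothing else — so the group is monophyletic.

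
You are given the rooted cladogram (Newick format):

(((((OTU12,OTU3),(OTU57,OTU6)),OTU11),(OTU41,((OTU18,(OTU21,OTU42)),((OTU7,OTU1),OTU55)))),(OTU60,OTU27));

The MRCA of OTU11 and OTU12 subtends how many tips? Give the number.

The MRCA of OTU11 and OTU12 is the node subtending (((OTU12,OTU3),(OTU57,OTU6)),OTU11).
That clade contains 5 terminal taxa: OTU11, OTU12, OTU3, OTU57, OTU6.

5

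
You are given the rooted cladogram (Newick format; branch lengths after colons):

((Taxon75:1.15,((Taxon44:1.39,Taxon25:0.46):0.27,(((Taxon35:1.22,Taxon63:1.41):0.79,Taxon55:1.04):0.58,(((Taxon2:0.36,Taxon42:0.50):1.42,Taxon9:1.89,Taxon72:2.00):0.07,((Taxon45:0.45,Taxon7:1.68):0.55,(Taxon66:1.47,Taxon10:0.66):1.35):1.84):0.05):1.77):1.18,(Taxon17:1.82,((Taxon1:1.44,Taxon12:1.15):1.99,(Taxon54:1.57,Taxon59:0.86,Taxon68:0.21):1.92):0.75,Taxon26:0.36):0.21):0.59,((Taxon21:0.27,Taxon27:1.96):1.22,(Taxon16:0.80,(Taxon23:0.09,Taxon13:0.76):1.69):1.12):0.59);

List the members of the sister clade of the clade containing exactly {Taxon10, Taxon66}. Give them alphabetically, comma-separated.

The clade containing exactly {Taxon10, Taxon66} attaches to the tree at the node subtending ((Taxon45,Taxon7),(Taxon66,Taxon10)).
The other lineage descending from that same node — the sister group — is (Taxon45,Taxon7); its 2 tips in alphabetical order are the answer.

Taxon45, Taxon7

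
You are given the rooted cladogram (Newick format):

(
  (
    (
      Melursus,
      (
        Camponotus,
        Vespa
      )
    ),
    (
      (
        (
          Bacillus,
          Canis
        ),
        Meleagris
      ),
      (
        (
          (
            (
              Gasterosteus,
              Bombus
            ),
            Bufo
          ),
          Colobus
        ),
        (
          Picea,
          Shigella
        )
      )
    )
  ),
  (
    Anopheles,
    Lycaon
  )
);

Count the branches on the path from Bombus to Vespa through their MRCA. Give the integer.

9

The MRCA of Bombus and Vespa is the node subtending ((Melursus,(Camponotus,Vespa)),(((Bacillus,Canis),Meleagris),((((Gasterosteus,Bombus),Bufo),Colobus),(Picea,Shigella)))).
From Bombus up to that node: 6 branches. From Vespa up to the same node: 3 branches. Total: 6 + 3 = 9.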